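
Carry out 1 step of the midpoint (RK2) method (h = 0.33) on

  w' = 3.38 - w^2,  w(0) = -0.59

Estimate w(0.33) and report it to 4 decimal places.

0.5227

Midpoint: k1 = f(t_n, w_n); k2 = f(t_n + h/2, w_n + (h/2)·k1); w_{n+1} = w_n + h·k2.
t=0.000000, w=-0.590000:
  k1 = f(0.000000, -0.590000) = 3.031900
  k2 = f(0.165000, -0.089736) = 3.371947
  w ← -0.590000 + 0.33·3.371947 = 0.522743
w(0.33) ≈ 0.5227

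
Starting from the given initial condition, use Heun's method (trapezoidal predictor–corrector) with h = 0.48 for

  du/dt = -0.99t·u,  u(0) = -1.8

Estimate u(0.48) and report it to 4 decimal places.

Heun: k1 = f(t_n, u_n); k2 = f(t_n + h, u_n + h·k1); u_{n+1} = u_n + (h/2)·(k1 + k2).
t=0.000000, u=-1.800000:
  k1 = f(0.000000, -1.800000) = 0.000000
  k2 = f(0.480000, -1.800000) = 0.855360
  u ← -1.800000 + (0.48/2)·(0.000000 + 0.855360) = -1.594714
u(0.48) ≈ -1.5947

-1.5947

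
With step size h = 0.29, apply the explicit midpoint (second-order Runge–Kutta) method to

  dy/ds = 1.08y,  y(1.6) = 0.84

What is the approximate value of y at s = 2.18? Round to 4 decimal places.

1.5588

Midpoint: k1 = f(s_n, y_n); k2 = f(s_n + h/2, y_n + (h/2)·k1); y_{n+1} = y_n + h·k2.
s=1.600000, y=0.840000:
  k1 = f(1.600000, 0.840000) = 0.907200
  k2 = f(1.745000, 0.971544) = 1.049268
  y ← 0.840000 + 0.29·1.049268 = 1.144288
s=1.890000, y=1.144288:
  k1 = f(1.890000, 1.144288) = 1.235831
  k2 = f(2.035000, 1.323483) = 1.429362
  y ← 1.144288 + 0.29·1.429362 = 1.558802
y(2.18) ≈ 1.5588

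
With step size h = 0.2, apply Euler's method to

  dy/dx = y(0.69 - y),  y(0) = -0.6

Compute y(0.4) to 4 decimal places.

-0.9729

Euler: y_{n+1} = y_n + h·f(x_n, y_n).
x=0.000000, y=-0.600000: f=-0.774000 → y ← -0.600000 + 0.2·(-0.774000) = -0.754800
x=0.200000, y=-0.754800: f=-1.090535 → y ← -0.754800 + 0.2·(-1.090535) = -0.972907
y(0.4) ≈ -0.9729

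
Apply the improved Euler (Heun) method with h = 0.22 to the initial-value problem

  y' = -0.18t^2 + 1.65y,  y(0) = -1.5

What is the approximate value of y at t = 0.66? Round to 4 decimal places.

Heun: k1 = f(t_n, y_n); k2 = f(t_n + h, y_n + h·k1); y_{n+1} = y_n + (h/2)·(k1 + k2).
t=0.000000, y=-1.500000:
  k1 = f(0.000000, -1.500000) = -2.475000
  k2 = f(0.220000, -2.044500) = -3.382137
  y ← -1.500000 + (0.22/2)·(-2.475000 + (-3.382137)) = -2.144285
t=0.220000, y=-2.144285:
  k1 = f(0.220000, -2.144285) = -3.546782
  k2 = f(0.440000, -2.924577) = -4.860400
  y ← -2.144285 + (0.22/2)·(-3.546782 + (-4.860400)) = -3.069075
t=0.440000, y=-3.069075:
  k1 = f(0.440000, -3.069075) = -5.098822
  k2 = f(0.660000, -4.190816) = -6.993254
  y ← -3.069075 + (0.22/2)·(-5.098822 + (-6.993254)) = -4.399204
y(0.66) ≈ -4.3992

-4.3992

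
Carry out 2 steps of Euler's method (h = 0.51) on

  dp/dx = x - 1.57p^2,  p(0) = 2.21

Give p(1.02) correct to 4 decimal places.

-3.7565

Euler: p_{n+1} = p_n + h·f(x_n, p_n).
x=0.000000, p=2.210000: f=-7.668037 → p ← 2.210000 + 0.51·(-7.668037) = -1.700699
x=0.510000, p=-1.700699: f=-4.031031 → p ← -1.700699 + 0.51·(-4.031031) = -3.756525
p(1.02) ≈ -3.7565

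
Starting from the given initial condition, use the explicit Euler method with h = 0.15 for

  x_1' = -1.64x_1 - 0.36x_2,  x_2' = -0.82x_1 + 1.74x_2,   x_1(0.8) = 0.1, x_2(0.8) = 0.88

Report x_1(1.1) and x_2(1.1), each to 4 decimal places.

Euler on (x_1,x_2): x_1_{n+1} = x_1_n + h·x_1', x_2_{n+1} = x_2_n + h·x_2'.
0.800000: (0.100000, 0.880000); f=(-0.480800, 1.449200) → (0.027880, 1.097380)
0.950000: (0.027880, 1.097380); f=(-0.440780, 1.886580) → (-0.038237, 1.380367)
(x_1(1.1), x_2(1.1)) ≈ (-0.0382, 1.3804)

-0.0382, 1.3804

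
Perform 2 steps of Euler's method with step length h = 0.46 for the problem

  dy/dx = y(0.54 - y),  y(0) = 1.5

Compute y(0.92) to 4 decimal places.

Euler: y_{n+1} = y_n + h·f(x_n, y_n).
x=0.000000, y=1.500000: f=-1.440000 → y ← 1.500000 + 0.46·(-1.440000) = 0.837600
x=0.460000, y=0.837600: f=-0.249270 → y ← 0.837600 + 0.46·(-0.249270) = 0.722936
y(0.92) ≈ 0.7229

0.7229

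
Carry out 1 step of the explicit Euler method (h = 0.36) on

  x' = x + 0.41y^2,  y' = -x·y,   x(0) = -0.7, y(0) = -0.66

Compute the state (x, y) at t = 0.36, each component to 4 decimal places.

-0.8877, -0.8263

Euler on (x,y): x_{n+1} = x_n + h·x', y_{n+1} = y_n + h·y'.
0.000000: (-0.700000, -0.660000); f=(-0.521404, -0.462000) → (-0.887705, -0.826320)
(x(0.36), y(0.36)) ≈ (-0.8877, -0.8263)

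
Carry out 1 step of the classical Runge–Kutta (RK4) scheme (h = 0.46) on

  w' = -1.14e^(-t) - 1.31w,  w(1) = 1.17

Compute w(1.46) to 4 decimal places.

0.5280

RK4: k1 = f(t_n, w_n); k2 = f(t_n + h/2, w_n + (h/2)·k1); k3 = f(t_n + h/2, w_n + (h/2)·k2); k4 = f(t_n + h, w_n + h·k3); w_{n+1} = w_n + (h/6)·(k1 + 2k2 + 2k3 + k4).
t=1.000000, w=1.170000:
  k1 = f(1.000000, 1.170000) = -1.952083
  k2 = f(1.230000, 0.721021) = -1.277751
  k3 = f(1.230000, 0.876117) = -1.480927
  k4 = f(1.460000, 0.488774) = -0.905043
  w ← 1.170000 + (0.46/6)·(k1 + 2k2 + 2k3 + k4) = 0.527956
w(1.46) ≈ 0.5280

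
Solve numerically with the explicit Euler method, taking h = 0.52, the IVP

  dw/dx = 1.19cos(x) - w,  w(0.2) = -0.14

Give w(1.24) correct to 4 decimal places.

0.7241

Euler: w_{n+1} = w_n + h·f(x_n, w_n).
x=0.200000, w=-0.140000: f=1.306279 → w ← -0.140000 + 0.52·1.306279 = 0.539265
x=0.720000, w=0.539265: f=0.355384 → w ← 0.539265 + 0.52·0.355384 = 0.724065
w(1.24) ≈ 0.7241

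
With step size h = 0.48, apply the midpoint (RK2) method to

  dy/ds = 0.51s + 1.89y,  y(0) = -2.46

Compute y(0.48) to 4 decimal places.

Midpoint: k1 = f(s_n, y_n); k2 = f(s_n + h/2, y_n + (h/2)·k1); y_{n+1} = y_n + h·k2.
s=0.000000, y=-2.460000:
  k1 = f(0.000000, -2.460000) = -4.649400
  k2 = f(0.240000, -3.575856) = -6.635968
  y ← -2.460000 + 0.48·(-6.635968) = -5.645265
y(0.48) ≈ -5.6453

-5.6453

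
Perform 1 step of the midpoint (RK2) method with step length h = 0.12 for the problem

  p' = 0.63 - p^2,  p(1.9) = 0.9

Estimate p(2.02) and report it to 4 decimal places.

0.8807

Midpoint: k1 = f(t_n, p_n); k2 = f(t_n + h/2, p_n + (h/2)·k1); p_{n+1} = p_n + h·k2.
t=1.900000, p=0.900000:
  k1 = f(1.900000, 0.900000) = -0.180000
  k2 = f(1.960000, 0.889200) = -0.160677
  p ← 0.900000 + 0.12·(-0.160677) = 0.880719
p(2.02) ≈ 0.8807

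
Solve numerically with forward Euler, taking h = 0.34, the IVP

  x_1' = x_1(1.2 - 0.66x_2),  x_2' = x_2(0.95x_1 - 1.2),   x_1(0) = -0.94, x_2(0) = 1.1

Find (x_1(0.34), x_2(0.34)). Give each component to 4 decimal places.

-1.0915, 0.3172

Euler on (x_1,x_2): x_1_{n+1} = x_1_n + h·x_1', x_2_{n+1} = x_2_n + h·x_2'.
0.000000: (-0.940000, 1.100000); f=(-0.445560, -2.302300) → (-1.091490, 0.317218)
(x_1(0.34), x_2(0.34)) ≈ (-1.0915, 0.3172)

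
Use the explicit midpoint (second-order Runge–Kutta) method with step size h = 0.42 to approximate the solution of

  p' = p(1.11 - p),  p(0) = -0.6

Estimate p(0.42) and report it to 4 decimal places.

Midpoint: k1 = f(t_n, p_n); k2 = f(t_n + h/2, p_n + (h/2)·k1); p_{n+1} = p_n + h·k2.
t=0.000000, p=-0.600000:
  k1 = f(0.000000, -0.600000) = -1.026000
  k2 = f(0.210000, -0.815460) = -1.570136
  p ← -0.600000 + 0.42·(-1.570136) = -1.259457
p(0.42) ≈ -1.2595

-1.2595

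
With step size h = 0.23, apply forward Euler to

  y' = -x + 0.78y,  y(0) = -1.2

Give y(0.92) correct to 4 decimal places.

Euler: y_{n+1} = y_n + h·f(x_n, y_n).
x=0.000000, y=-1.200000: f=-0.936000 → y ← -1.200000 + 0.23·(-0.936000) = -1.415280
x=0.230000, y=-1.415280: f=-1.333918 → y ← -1.415280 + 0.23·(-1.333918) = -1.722081
x=0.460000, y=-1.722081: f=-1.803223 → y ← -1.722081 + 0.23·(-1.803223) = -2.136823
x=0.690000, y=-2.136823: f=-2.356722 → y ← -2.136823 + 0.23·(-2.356722) = -2.678869
y(0.92) ≈ -2.6789

-2.6789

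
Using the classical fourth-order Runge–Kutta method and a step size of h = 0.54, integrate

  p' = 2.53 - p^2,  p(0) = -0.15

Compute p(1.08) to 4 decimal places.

RK4: k1 = f(t_n, p_n); k2 = f(t_n + h/2, p_n + (h/2)·k1); k3 = f(t_n + h/2, p_n + (h/2)·k2); k4 = f(t_n + h, p_n + h·k3); p_{n+1} = p_n + (h/6)·(k1 + 2k2 + 2k3 + k4).
t=0.000000, p=-0.150000:
  k1 = f(0.000000, -0.150000) = 2.507500
  k2 = f(0.270000, 0.527025) = 2.252245
  k3 = f(0.270000, 0.458106) = 2.320139
  k4 = f(0.540000, 1.102875) = 1.313667
  p ← -0.150000 + (0.54/6)·(k1 + 2k2 + 2k3 + k4) = 1.016934
t=0.540000, p=1.016934:
  k1 = f(0.540000, 1.016934) = 1.495845
  k2 = f(0.810000, 1.420812) = 0.511293
  k3 = f(0.810000, 1.154983) = 1.196014
  k4 = f(1.080000, 1.662782) = -0.234843
  p ← 1.016934 + (0.54/6)·(k1 + 2k2 + 2k3 + k4) = 1.437739
p(1.08) ≈ 1.4377

1.4377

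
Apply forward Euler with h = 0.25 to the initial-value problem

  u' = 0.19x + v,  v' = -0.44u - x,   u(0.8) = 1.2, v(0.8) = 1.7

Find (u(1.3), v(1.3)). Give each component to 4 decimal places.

2.0549, 0.9226

Euler on (u,v): u_{n+1} = u_n + h·u', v_{n+1} = v_n + h·v'.
0.800000: (1.200000, 1.700000); f=(1.852000, -1.328000) → (1.663000, 1.368000)
1.050000: (1.663000, 1.368000); f=(1.567500, -1.781720) → (2.054875, 0.922570)
(u(1.3), v(1.3)) ≈ (2.0549, 0.9226)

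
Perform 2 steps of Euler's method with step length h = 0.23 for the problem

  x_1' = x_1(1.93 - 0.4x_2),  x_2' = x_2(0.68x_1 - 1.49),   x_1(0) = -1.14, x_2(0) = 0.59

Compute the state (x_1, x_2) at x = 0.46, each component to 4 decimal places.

-2.2462, 0.1157

Euler on (x_1,x_2): x_1_{n+1} = x_1_n + h·x_1', x_2_{n+1} = x_2_n + h·x_2'.
0.000000: (-1.140000, 0.590000); f=(-1.931160, -1.336468) → (-1.584167, 0.282612)
0.230000: (-1.584167, 0.282612); f=(-2.878360, -0.725532) → (-2.246190, 0.115740)
(x_1(0.46), x_2(0.46)) ≈ (-2.2462, 0.1157)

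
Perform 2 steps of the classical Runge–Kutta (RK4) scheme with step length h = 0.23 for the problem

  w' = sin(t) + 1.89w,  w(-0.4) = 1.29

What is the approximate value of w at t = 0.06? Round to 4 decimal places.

2.9301

RK4: k1 = f(t_n, w_n); k2 = f(t_n + h/2, w_n + (h/2)·k1); k3 = f(t_n + h/2, w_n + (h/2)·k2); k4 = f(t_n + h, w_n + h·k3); w_{n+1} = w_n + (h/6)·(k1 + 2k2 + 2k3 + k4).
t=-0.400000, w=1.290000:
  k1 = f(-0.400000, 1.290000) = 2.048682
  k2 = f(-0.285000, 1.525598) = 2.602224
  k3 = f(-0.285000, 1.589256) = 2.722536
  k4 = f(-0.170000, 1.916183) = 3.452404
  w ← 1.290000 + (0.23/6)·(k1 + 2k2 + 2k3 + k4) = 1.909106
t=-0.170000, w=1.909106:
  k1 = f(-0.170000, 1.909106) = 3.439029
  k2 = f(-0.055000, 2.304595) = 4.300712
  k3 = f(-0.055000, 2.403688) = 4.487999
  k4 = f(0.060000, 2.941346) = 5.619108
  w ← 1.909106 + (0.23/6)·(k1 + 2k2 + 2k3 + k4) = 2.930136
w(0.06) ≈ 2.9301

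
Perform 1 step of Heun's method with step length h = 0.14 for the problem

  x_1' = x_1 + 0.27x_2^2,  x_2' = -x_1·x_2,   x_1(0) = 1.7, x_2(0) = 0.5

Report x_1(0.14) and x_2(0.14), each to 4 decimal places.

Heun on (x_1,x_2): k1 = f(t_n, state_n); k2 = f(t_n + h, state_n + h·k1); state_{n+1} = state_n + (h/2)·(k1 + k2).
0.000000: (1.700000, 0.500000)
  k1 = (1.767500, -0.850000)
  predictor → (1.947450, 0.381000)
  k2 = (1.986643, -0.741978)
  → (1.962790, 0.388562)
(x_1(0.14), x_2(0.14)) ≈ (1.9628, 0.3886)

1.9628, 0.3886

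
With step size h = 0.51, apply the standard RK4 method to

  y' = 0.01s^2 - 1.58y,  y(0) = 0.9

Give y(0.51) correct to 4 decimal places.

0.4047

RK4: k1 = f(s_n, y_n); k2 = f(s_n + h/2, y_n + (h/2)·k1); k3 = f(s_n + h/2, y_n + (h/2)·k2); k4 = f(s_n + h, y_n + h·k3); y_{n+1} = y_n + (h/6)·(k1 + 2k2 + 2k3 + k4).
s=0.000000, y=0.900000:
  k1 = f(0.000000, 0.900000) = -1.422000
  k2 = f(0.255000, 0.537390) = -0.848426
  k3 = f(0.255000, 0.683651) = -1.079519
  k4 = f(0.510000, 0.349445) = -0.549523
  y ← 0.900000 + (0.51/6)·(k1 + 2k2 + 2k3 + k4) = 0.404670
y(0.51) ≈ 0.4047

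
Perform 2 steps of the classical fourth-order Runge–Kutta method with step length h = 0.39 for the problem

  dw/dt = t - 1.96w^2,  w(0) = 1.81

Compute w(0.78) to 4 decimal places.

0.5802

RK4: k1 = f(t_n, w_n); k2 = f(t_n + h/2, w_n + (h/2)·k1); k3 = f(t_n + h/2, w_n + (h/2)·k2); k4 = f(t_n + h, w_n + h·k3); w_{n+1} = w_n + (h/6)·(k1 + 2k2 + 2k3 + k4).
t=0.000000, w=1.810000:
  k1 = f(0.000000, 1.810000) = -6.421156
  k2 = f(0.195000, 0.557875) = -0.414999
  k3 = f(0.195000, 1.729075) = -5.664814
  k4 = f(0.390000, -0.399277) = 0.077532
  w ← 1.810000 + (0.39/6)·(k1 + 2k2 + 2k3 + k4) = 0.607289
t=0.390000, w=0.607289:
  k1 = f(0.390000, 0.607289) = -0.332847
  k2 = f(0.585000, 0.542384) = 0.008407
  k3 = f(0.585000, 0.608928) = -0.141755
  k4 = f(0.780000, 0.552004) = 0.182771
  w ← 0.607289 + (0.39/6)·(k1 + 2k2 + 2k3 + k4) = 0.580199
w(0.78) ≈ 0.5802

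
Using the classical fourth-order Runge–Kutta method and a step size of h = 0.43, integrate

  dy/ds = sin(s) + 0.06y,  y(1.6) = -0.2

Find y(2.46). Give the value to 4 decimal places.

RK4: k1 = f(s_n, y_n); k2 = f(s_n + h/2, y_n + (h/2)·k1); k3 = f(s_n + h/2, y_n + (h/2)·k2); k4 = f(s_n + h, y_n + h·k3); y_{n+1} = y_n + (h/6)·(k1 + 2k2 + 2k3 + k4).
s=1.600000, y=-0.200000:
  k1 = f(1.600000, -0.200000) = 0.987574
  k2 = f(1.815000, 0.012328) = 0.971070
  k3 = f(1.815000, 0.008780) = 0.970857
  k4 = f(2.030000, 0.217468) = 0.909454
  y ← -0.200000 + (0.43/6)·(k1 + 2k2 + 2k3 + k4) = 0.214296
s=2.030000, y=0.214296:
  k1 = f(2.030000, 0.214296) = 0.909264
  k2 = f(2.245000, 0.409788) = 0.805792
  k3 = f(2.245000, 0.387542) = 0.804457
  k4 = f(2.460000, 0.560213) = 0.663643
  y ← 0.214296 + (0.43/6)·(k1 + 2k2 + 2k3 + k4) = 0.557824
y(2.46) ≈ 0.5578

0.5578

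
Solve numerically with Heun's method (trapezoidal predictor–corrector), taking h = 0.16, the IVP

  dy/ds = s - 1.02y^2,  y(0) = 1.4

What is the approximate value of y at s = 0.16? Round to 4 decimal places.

1.1577

Heun: k1 = f(s_n, y_n); k2 = f(s_n + h, y_n + h·k1); y_{n+1} = y_n + (h/2)·(k1 + k2).
s=0.000000, y=1.400000:
  k1 = f(0.000000, 1.400000) = -1.999200
  k2 = f(0.160000, 1.080128) = -1.030010
  y ← 1.400000 + (0.16/2)·(-1.999200 + (-1.030010)) = 1.157663
y(0.16) ≈ 1.1577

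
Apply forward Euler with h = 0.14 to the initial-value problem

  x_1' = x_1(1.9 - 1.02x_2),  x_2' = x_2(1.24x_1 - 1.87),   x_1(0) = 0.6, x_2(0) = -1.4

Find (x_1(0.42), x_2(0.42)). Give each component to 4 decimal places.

Euler on (x_1,x_2): x_1_{n+1} = x_1_n + h·x_1', x_2_{n+1} = x_2_n + h·x_2'.
0.000000: (0.600000, -1.400000); f=(1.996800, 1.576400) → (0.879552, -1.179304)
0.140000: (0.879552, -1.179304); f=(2.729153, 0.919097) → (1.261633, -1.050630)
0.280000: (1.261633, -1.050630); f=(3.749124, 0.321046) → (1.786511, -1.005684)
(x_1(0.42), x_2(0.42)) ≈ (1.7865, -1.0057)

1.7865, -1.0057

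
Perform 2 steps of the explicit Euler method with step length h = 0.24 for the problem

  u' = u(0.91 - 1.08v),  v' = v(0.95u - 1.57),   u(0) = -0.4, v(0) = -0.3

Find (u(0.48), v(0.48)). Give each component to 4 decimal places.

-0.6531, -0.0806

Euler on (u,v): u_{n+1} = u_n + h·u', v_{n+1} = v_n + h·v'.
0.000000: (-0.400000, -0.300000); f=(-0.493600, 0.585000) → (-0.518464, -0.159600)
0.240000: (-0.518464, -0.159600); f=(-0.561169, 0.329182) → (-0.653145, -0.080596)
(u(0.48), v(0.48)) ≈ (-0.6531, -0.0806)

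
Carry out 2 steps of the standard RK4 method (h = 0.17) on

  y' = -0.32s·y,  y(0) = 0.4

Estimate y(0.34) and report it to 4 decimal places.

RK4: k1 = f(s_n, y_n); k2 = f(s_n + h/2, y_n + (h/2)·k1); k3 = f(s_n + h/2, y_n + (h/2)·k2); k4 = f(s_n + h, y_n + h·k3); y_{n+1} = y_n + (h/6)·(k1 + 2k2 + 2k3 + k4).
s=0.000000, y=0.400000:
  k1 = f(0.000000, 0.400000) = 0.000000
  k2 = f(0.085000, 0.400000) = -0.010880
  k3 = f(0.085000, 0.399075) = -0.010855
  k4 = f(0.170000, 0.398155) = -0.021660
  y ← 0.400000 + (0.17/6)·(k1 + 2k2 + 2k3 + k4) = 0.398155
s=0.170000, y=0.398155:
  k1 = f(0.170000, 0.398155) = -0.021660
  k2 = f(0.255000, 0.396314) = -0.032339
  k3 = f(0.255000, 0.395406) = -0.032265
  k4 = f(0.340000, 0.392670) = -0.042722
  y ← 0.398155 + (0.17/6)·(k1 + 2k2 + 2k3 + k4) = 0.392670
y(0.34) ≈ 0.3927

0.3927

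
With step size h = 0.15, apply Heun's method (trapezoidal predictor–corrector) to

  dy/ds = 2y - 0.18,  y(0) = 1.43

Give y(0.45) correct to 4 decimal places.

3.3504

Heun: k1 = f(s_n, y_n); k2 = f(s_n + h, y_n + h·k1); y_{n+1} = y_n + (h/2)·(k1 + k2).
s=0.000000, y=1.430000:
  k1 = f(0.000000, 1.430000) = 2.680000
  k2 = f(0.150000, 1.832000) = 3.484000
  y ← 1.430000 + (0.15/2)·(2.680000 + 3.484000) = 1.892300
s=0.150000, y=1.892300:
  k1 = f(0.150000, 1.892300) = 3.604600
  k2 = f(0.300000, 2.432990) = 4.685980
  y ← 1.892300 + (0.15/2)·(3.604600 + 4.685980) = 2.514093
s=0.300000, y=2.514093:
  k1 = f(0.300000, 2.514093) = 4.848187
  k2 = f(0.450000, 3.241322) = 6.302643
  y ← 2.514093 + (0.15/2)·(4.848187 + 6.302643) = 3.350406
y(0.45) ≈ 3.3504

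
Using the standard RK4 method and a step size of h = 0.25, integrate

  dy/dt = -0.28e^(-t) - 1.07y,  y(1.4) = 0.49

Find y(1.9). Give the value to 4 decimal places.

RK4: k1 = f(t_n, y_n); k2 = f(t_n + h/2, y_n + (h/2)·k1); k3 = f(t_n + h/2, y_n + (h/2)·k2); k4 = f(t_n + h, y_n + h·k3); y_{n+1} = y_n + (h/6)·(k1 + 2k2 + 2k3 + k4).
t=1.400000, y=0.490000:
  k1 = f(1.400000, 0.490000) = -0.593347
  k2 = f(1.525000, 0.415832) = -0.505874
  k3 = f(1.525000, 0.426766) = -0.517573
  k4 = f(1.650000, 0.360607) = -0.439623
  y ← 0.490000 + (0.25/6)·(k1 + 2k2 + 2k3 + k4) = 0.361672
t=1.650000, y=0.361672:
  k1 = f(1.650000, 0.361672) = -0.440763
  k2 = f(1.775000, 0.306577) = -0.375493
  k3 = f(1.775000, 0.314736) = -0.384223
  k4 = f(1.900000, 0.265617) = -0.326089
  y ← 0.361672 + (0.25/6)·(k1 + 2k2 + 2k3 + k4) = 0.266411
y(1.9) ≈ 0.2664

0.2664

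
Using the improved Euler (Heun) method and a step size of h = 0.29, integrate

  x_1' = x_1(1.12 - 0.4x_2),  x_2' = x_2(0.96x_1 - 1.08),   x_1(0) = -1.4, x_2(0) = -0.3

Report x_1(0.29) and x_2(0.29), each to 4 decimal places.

-1.9707, -0.1570

Heun on (x_1,x_2): k1 = f(x_n, state_n); k2 = f(x_n + h, state_n + h·k1); state_{n+1} = state_n + (h/2)·(k1 + k2).
0.000000: (-1.400000, -0.300000)
  k1 = (-1.736000, 0.727200)
  predictor → (-1.903440, -0.089112)
  k2 = (-2.199701, 0.259076)
  → (-1.970677, -0.156990)
(x_1(0.29), x_2(0.29)) ≈ (-1.9707, -0.1570)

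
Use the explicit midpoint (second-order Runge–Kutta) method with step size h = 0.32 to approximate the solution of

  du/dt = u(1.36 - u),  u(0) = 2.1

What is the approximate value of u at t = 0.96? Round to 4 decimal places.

Midpoint: k1 = f(t_n, u_n); k2 = f(t_n + h/2, u_n + (h/2)·k1); u_{n+1} = u_n + h·k2.
t=0.000000, u=2.100000:
  k1 = f(0.000000, 2.100000) = -1.554000
  k2 = f(0.160000, 1.851360) = -0.909684
  u ← 2.100000 + 0.32·(-0.909684) = 1.808901
t=0.320000, u=1.808901:
  k1 = f(0.320000, 1.808901) = -0.812018
  k2 = f(0.480000, 1.678978) = -0.535558
  u ← 1.808901 + 0.32·(-0.535558) = 1.637523
t=0.640000, u=1.637523:
  k1 = f(0.640000, 1.637523) = -0.454450
  k2 = f(0.800000, 1.564811) = -0.320490
  u ← 1.637523 + 0.32·(-0.320490) = 1.534966
u(0.96) ≈ 1.5350

1.5350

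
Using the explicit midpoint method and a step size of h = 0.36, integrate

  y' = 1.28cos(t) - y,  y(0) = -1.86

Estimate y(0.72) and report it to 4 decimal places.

-0.3453

Midpoint: k1 = f(t_n, y_n); k2 = f(t_n + h/2, y_n + (h/2)·k1); y_{n+1} = y_n + h·k2.
t=0.000000, y=-1.860000:
  k1 = f(0.000000, -1.860000) = 3.140000
  k2 = f(0.180000, -1.294800) = 2.554120
  y ← -1.860000 + 0.36·2.554120 = -0.940517
t=0.360000, y=-0.940517:
  k1 = f(0.360000, -0.940517) = 2.138465
  k2 = f(0.540000, -0.555593) = 1.653460
  y ← -0.940517 + 0.36·1.653460 = -0.345271
y(0.72) ≈ -0.3453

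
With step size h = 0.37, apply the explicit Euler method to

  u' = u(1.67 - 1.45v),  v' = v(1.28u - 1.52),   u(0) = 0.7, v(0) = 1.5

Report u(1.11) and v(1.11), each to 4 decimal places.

Euler on (u,v): u_{n+1} = u_n + h·u', v_{n+1} = v_n + h·v'.
0.000000: (0.700000, 1.500000); f=(-0.353500, -0.936000) → (0.569205, 1.153680)
0.370000: (0.569205, 1.153680); f=(-0.001614, -0.913043) → (0.568608, 0.815854)
0.740000: (0.568608, 0.815854); f=(0.276918, -0.646305) → (0.671068, 0.576721)
(u(1.11), v(1.11)) ≈ (0.6711, 0.5767)

0.6711, 0.5767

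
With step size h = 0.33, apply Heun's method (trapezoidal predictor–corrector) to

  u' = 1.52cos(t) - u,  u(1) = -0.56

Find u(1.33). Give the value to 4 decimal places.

Heun: k1 = f(t_n, u_n); k2 = f(t_n + h, u_n + h·k1); u_{n+1} = u_n + (h/2)·(k1 + k2).
t=1.000000, u=-0.560000:
  k1 = f(1.000000, -0.560000) = 1.381260
  k2 = f(1.330000, -0.104184) = 0.466668
  u ← -0.560000 + (0.33/2)·(1.381260 + 0.466668) = -0.255092
u(1.33) ≈ -0.2551

-0.2551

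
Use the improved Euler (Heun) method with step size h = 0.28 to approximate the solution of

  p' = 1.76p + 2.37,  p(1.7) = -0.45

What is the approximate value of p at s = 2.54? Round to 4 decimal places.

Heun: k1 = f(s_n, p_n); k2 = f(s_n + h, p_n + h·k1); p_{n+1} = p_n + (h/2)·(k1 + k2).
s=1.700000, p=-0.450000:
  k1 = f(1.700000, -0.450000) = 1.578000
  k2 = f(1.980000, -0.008160) = 2.355638
  p ← -0.450000 + (0.28/2)·(1.578000 + 2.355638) = 0.100709
s=1.980000, p=0.100709:
  k1 = f(1.980000, 0.100709) = 2.547249
  k2 = f(2.260000, 0.813939) = 3.802533
  p ← 0.100709 + (0.28/2)·(2.547249 + 3.802533) = 0.989679
s=2.260000, p=0.989679:
  k1 = f(2.260000, 0.989679) = 4.111835
  k2 = f(2.540000, 2.140992) = 6.138147
  p ← 0.989679 + (0.28/2)·(4.111835 + 6.138147) = 2.424676
p(2.54) ≈ 2.4247

2.4247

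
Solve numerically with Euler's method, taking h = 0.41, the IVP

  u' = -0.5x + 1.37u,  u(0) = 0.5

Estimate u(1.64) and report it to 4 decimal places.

2.2545

Euler: u_{n+1} = u_n + h·f(x_n, u_n).
x=0.000000, u=0.500000: f=0.685000 → u ← 0.500000 + 0.41·0.685000 = 0.780850
x=0.410000, u=0.780850: f=0.864765 → u ← 0.780850 + 0.41·0.864765 = 1.135403
x=0.820000, u=1.135403: f=1.145503 → u ← 1.135403 + 0.41·1.145503 = 1.605060
x=1.230000, u=1.605060: f=1.583932 → u ← 1.605060 + 0.41·1.583932 = 2.254472
u(1.64) ≈ 2.2545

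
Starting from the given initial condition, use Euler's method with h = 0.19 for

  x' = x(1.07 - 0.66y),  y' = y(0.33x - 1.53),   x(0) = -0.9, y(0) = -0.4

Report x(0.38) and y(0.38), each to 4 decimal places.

Euler on (x,y): x_{n+1} = x_n + h·x', y_{n+1} = y_n + h·y'.
0.000000: (-0.900000, -0.400000); f=(-1.200600, 0.730800) → (-1.128114, -0.261148)
0.190000: (-1.128114, -0.261148); f=(-1.401521, 0.496776) → (-1.394403, -0.166761)
(x(0.38), y(0.38)) ≈ (-1.3944, -0.1668)

-1.3944, -0.1668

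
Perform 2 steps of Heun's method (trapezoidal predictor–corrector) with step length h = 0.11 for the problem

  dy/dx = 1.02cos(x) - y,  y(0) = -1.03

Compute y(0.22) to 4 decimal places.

-0.6279

Heun: k1 = f(x_n, y_n); k2 = f(x_n + h, y_n + h·k1); y_{n+1} = y_n + (h/2)·(k1 + k2).
x=0.000000, y=-1.030000:
  k1 = f(0.000000, -1.030000) = 2.050000
  k2 = f(0.110000, -0.804500) = 1.818335
  y ← -1.030000 + (0.11/2)·(2.050000 + 1.818335) = -0.817242
x=0.110000, y=-0.817242:
  k1 = f(0.110000, -0.817242) = 1.831077
  k2 = f(0.220000, -0.615823) = 1.611239
  y ← -0.817242 + (0.11/2)·(1.831077 + 1.611239) = -0.627914
y(0.22) ≈ -0.6279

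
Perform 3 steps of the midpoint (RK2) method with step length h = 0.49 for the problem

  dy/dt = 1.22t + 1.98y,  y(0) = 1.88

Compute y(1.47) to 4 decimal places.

Midpoint: k1 = f(t_n, y_n); k2 = f(t_n + h/2, y_n + (h/2)·k1); y_{n+1} = y_n + h·k2.
t=0.000000, y=1.880000:
  k1 = f(0.000000, 1.880000) = 3.722400
  k2 = f(0.245000, 2.791988) = 5.827036
  y ← 1.880000 + 0.49·5.827036 = 4.735248
t=0.490000, y=4.735248:
  k1 = f(0.490000, 4.735248) = 9.973591
  k2 = f(0.735000, 7.178777) = 15.110679
  y ← 4.735248 + 0.49·15.110679 = 12.139481
t=0.980000, y=12.139481:
  k1 = f(0.980000, 12.139481) = 25.231772
  k2 = f(1.225000, 18.321265) = 37.770604
  y ← 12.139481 + 0.49·37.770604 = 30.647077
y(1.47) ≈ 30.6471

30.6471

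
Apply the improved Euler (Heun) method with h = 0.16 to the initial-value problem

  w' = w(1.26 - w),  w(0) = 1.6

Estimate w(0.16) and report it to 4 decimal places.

Heun: k1 = f(t_n, w_n); k2 = f(t_n + h, w_n + h·k1); w_{n+1} = w_n + (h/2)·(k1 + k2).
t=0.000000, w=1.600000:
  k1 = f(0.000000, 1.600000) = -0.544000
  k2 = f(0.160000, 1.512960) = -0.382718
  w ← 1.600000 + (0.16/2)·(-0.544000 + (-0.382718)) = 1.525863
w(0.16) ≈ 1.5259

1.5259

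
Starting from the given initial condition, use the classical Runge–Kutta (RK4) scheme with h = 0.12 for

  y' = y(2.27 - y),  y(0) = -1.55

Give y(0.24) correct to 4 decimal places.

RK4: k1 = f(s_n, y_n); k2 = f(s_n + h/2, y_n + (h/2)·k1); k3 = f(s_n + h/2, y_n + (h/2)·k2); k4 = f(s_n + h, y_n + h·k3); y_{n+1} = y_n + (h/6)·(k1 + 2k2 + 2k3 + k4).
s=0.000000, y=-1.550000:
  k1 = f(0.000000, -1.550000) = -5.921000
  k2 = f(0.060000, -1.905260) = -7.954956
  k3 = f(0.060000, -2.027297) = -8.711900
  k4 = f(0.120000, -2.595428) = -12.627868
  y ← -1.550000 + (0.12/6)·(k1 + 2k2 + 2k3 + k4) = -2.587652
s=0.120000, y=-2.587652:
  k1 = f(0.120000, -2.587652) = -12.569910
  k2 = f(0.180000, -3.341846) = -18.753926
  k3 = f(0.180000, -3.712887) = -22.213785
  k4 = f(0.240000, -5.253306) = -39.522225
  y ← -2.587652 + (0.12/6)·(k1 + 2k2 + 2k3 + k4) = -5.268203
y(0.24) ≈ -5.2682

-5.2682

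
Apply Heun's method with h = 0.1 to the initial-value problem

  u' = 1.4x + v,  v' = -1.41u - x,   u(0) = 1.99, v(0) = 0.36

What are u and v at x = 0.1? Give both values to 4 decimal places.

2.0190, 0.0719

Heun on (u,v): k1 = f(x_n, state_n); k2 = f(x_n + h, state_n + h·k1); state_{n+1} = state_n + (h/2)·(k1 + k2).
0.000000: (1.990000, 0.360000)
  k1 = (0.360000, -2.805900)
  predictor → (2.026000, 0.079410)
  k2 = (0.219410, -2.956660)
  → (2.018971, 0.071872)
(u(0.1), v(0.1)) ≈ (2.0190, 0.0719)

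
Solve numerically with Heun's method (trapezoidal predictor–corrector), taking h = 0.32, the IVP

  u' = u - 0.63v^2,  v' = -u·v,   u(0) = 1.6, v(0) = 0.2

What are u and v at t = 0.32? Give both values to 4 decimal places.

2.1876, 0.1159

Heun on (u,v): k1 = f(t_n, state_n); k2 = f(t_n + h, state_n + h·k1); state_{n+1} = state_n + (h/2)·(k1 + k2).
0.000000: (1.600000, 0.200000)
  k1 = (1.574800, -0.320000)
  predictor → (2.103936, 0.097600)
  k2 = (2.097935, -0.205344)
  → (2.187638, 0.115945)
(u(0.32), v(0.32)) ≈ (2.1876, 0.1159)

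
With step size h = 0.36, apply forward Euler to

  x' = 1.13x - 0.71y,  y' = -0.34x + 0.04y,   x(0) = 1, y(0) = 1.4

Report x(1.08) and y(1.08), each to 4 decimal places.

Euler on (x,y): x_{n+1} = x_n + h·x', y_{n+1} = y_n + h·y'.
0.000000: (1.000000, 1.400000); f=(0.136000, -0.284000) → (1.048960, 1.297760)
0.360000: (1.048960, 1.297760); f=(0.263915, -0.304736) → (1.143969, 1.188055)
0.720000: (1.143969, 1.188055); f=(0.449166, -0.341427) → (1.305669, 1.065141)
(x(1.08), y(1.08)) ≈ (1.3057, 1.0651)

1.3057, 1.0651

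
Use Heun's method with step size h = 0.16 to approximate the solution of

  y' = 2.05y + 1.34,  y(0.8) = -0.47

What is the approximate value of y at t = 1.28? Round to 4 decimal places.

-0.1691

Heun: k1 = f(t_n, y_n); k2 = f(t_n + h, y_n + h·k1); y_{n+1} = y_n + (h/2)·(k1 + k2).
t=0.800000, y=-0.470000:
  k1 = f(0.800000, -0.470000) = 0.376500
  k2 = f(0.960000, -0.409760) = 0.499992
  y ← -0.470000 + (0.16/2)·(0.376500 + 0.499992) = -0.399881
t=0.960000, y=-0.399881:
  k1 = f(0.960000, -0.399881) = 0.520245
  k2 = f(1.120000, -0.316641) = 0.690885
  y ← -0.399881 + (0.16/2)·(0.520245 + 0.690885) = -0.302990
t=1.120000, y=-0.302990:
  k1 = f(1.120000, -0.302990) = 0.718870
  k2 = f(1.280000, -0.187971) = 0.954659
  y ← -0.302990 + (0.16/2)·(0.718870 + 0.954659) = -0.169108
y(1.28) ≈ -0.1691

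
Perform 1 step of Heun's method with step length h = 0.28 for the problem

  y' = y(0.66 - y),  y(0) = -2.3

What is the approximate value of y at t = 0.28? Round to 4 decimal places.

Heun: k1 = f(t_n, y_n); k2 = f(t_n + h, y_n + h·k1); y_{n+1} = y_n + (h/2)·(k1 + k2).
t=0.000000, y=-2.300000:
  k1 = f(0.000000, -2.300000) = -6.808000
  k2 = f(0.280000, -4.206240) = -20.468573
  y ← -2.300000 + (0.28/2)·(-6.808000 + (-20.468573)) = -6.118720
y(0.28) ≈ -6.1187

-6.1187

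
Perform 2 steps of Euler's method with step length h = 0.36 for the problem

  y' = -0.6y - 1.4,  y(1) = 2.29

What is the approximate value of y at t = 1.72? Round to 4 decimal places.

Euler: y_{n+1} = y_n + h·f(t_n, y_n).
t=1.000000, y=2.290000: f=-2.774000 → y ← 2.290000 + 0.36·(-2.774000) = 1.291360
t=1.360000, y=1.291360: f=-2.174816 → y ← 1.291360 + 0.36·(-2.174816) = 0.508426
y(1.72) ≈ 0.5084

0.5084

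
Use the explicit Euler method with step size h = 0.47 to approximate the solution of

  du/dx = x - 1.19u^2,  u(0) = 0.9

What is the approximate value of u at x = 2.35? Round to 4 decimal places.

Euler: u_{n+1} = u_n + h·f(x_n, u_n).
x=0.000000, u=0.900000: f=-0.963900 → u ← 0.900000 + 0.47·(-0.963900) = 0.446967
x=0.470000, u=0.446967: f=0.232262 → u ← 0.446967 + 0.47·0.232262 = 0.556130
x=0.940000, u=0.556130: f=0.571956 → u ← 0.556130 + 0.47·0.571956 = 0.824949
x=1.410000, u=0.824949: f=0.600155 → u ← 0.824949 + 0.47·0.600155 = 1.107023
x=1.880000, u=1.107023: f=0.421656 → u ← 1.107023 + 0.47·0.421656 = 1.305201
u(2.35) ≈ 1.3052

1.3052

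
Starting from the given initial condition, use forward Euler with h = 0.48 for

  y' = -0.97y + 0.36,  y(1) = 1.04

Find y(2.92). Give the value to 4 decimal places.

Euler: y_{n+1} = y_n + h·f(x_n, y_n).
x=1.000000, y=1.040000: f=-0.648800 → y ← 1.040000 + 0.48·(-0.648800) = 0.728576
x=1.480000, y=0.728576: f=-0.346719 → y ← 0.728576 + 0.48·(-0.346719) = 0.562151
x=1.960000, y=0.562151: f=-0.185286 → y ← 0.562151 + 0.48·(-0.185286) = 0.473214
x=2.440000, y=0.473214: f=-0.099017 → y ← 0.473214 + 0.48·(-0.099017) = 0.425685
y(2.92) ≈ 0.4257

0.4257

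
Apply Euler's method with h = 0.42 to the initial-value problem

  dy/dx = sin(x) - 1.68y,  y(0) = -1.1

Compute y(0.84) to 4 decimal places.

0.0759

Euler: y_{n+1} = y_n + h·f(x_n, y_n).
x=0.000000, y=-1.100000: f=1.848000 → y ← -1.100000 + 0.42·1.848000 = -0.323840
x=0.420000, y=-0.323840: f=0.951812 → y ← -0.323840 + 0.42·0.951812 = 0.075921
y(0.84) ≈ 0.0759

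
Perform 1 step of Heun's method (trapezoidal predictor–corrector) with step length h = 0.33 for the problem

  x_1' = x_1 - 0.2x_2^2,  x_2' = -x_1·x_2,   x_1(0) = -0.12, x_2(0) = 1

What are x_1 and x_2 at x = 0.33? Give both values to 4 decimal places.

Heun on (x_1,x_2): k1 = f(x_n, state_n); k2 = f(x_n + h, state_n + h·k1); state_{n+1} = state_n + (h/2)·(k1 + k2).
0.000000: (-0.120000, 1.000000)
  k1 = (-0.320000, 0.120000)
  predictor → (-0.225600, 1.039600)
  k2 = (-0.441754, 0.234534)
  → (-0.245689, 1.058498)
(x_1(0.33), x_2(0.33)) ≈ (-0.2457, 1.0585)

-0.2457, 1.0585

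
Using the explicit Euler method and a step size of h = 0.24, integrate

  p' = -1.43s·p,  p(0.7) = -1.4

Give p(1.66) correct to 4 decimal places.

Euler: p_{n+1} = p_n + h·f(s_n, p_n).
s=0.700000, p=-1.400000: f=1.401400 → p ← -1.400000 + 0.24·1.401400 = -1.063664
s=0.940000, p=-1.063664: f=1.429777 → p ← -1.063664 + 0.24·1.429777 = -0.720517
s=1.180000, p=-0.720517: f=1.215801 → p ← -0.720517 + 0.24·1.215801 = -0.428725
s=1.420000, p=-0.428725: f=0.870569 → p ← -0.428725 + 0.24·0.870569 = -0.219789
p(1.66) ≈ -0.2198

-0.2198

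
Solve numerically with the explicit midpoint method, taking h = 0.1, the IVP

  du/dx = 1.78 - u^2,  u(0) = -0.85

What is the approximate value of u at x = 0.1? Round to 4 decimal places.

Midpoint: k1 = f(x_n, u_n); k2 = f(x_n + h/2, u_n + (h/2)·k1); u_{n+1} = u_n + h·k2.
x=0.000000, u=-0.850000:
  k1 = f(0.000000, -0.850000) = 1.057500
  k2 = f(0.050000, -0.797125) = 1.144592
  u ← -0.850000 + 0.1·1.144592 = -0.735541
u(0.1) ≈ -0.7355

-0.7355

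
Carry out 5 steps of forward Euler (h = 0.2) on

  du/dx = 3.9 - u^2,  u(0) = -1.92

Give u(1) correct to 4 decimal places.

-1.0913

Euler: u_{n+1} = u_n + h·f(x_n, u_n).
x=0.000000, u=-1.920000: f=0.213600 → u ← -1.920000 + 0.2·0.213600 = -1.877280
x=0.200000, u=-1.877280: f=0.375820 → u ← -1.877280 + 0.2·0.375820 = -1.802116
x=0.400000, u=-1.802116: f=0.652378 → u ← -1.802116 + 0.2·0.652378 = -1.671640
x=0.600000, u=-1.671640: f=1.105618 → u ← -1.671640 + 0.2·1.105618 = -1.450517
x=0.800000, u=-1.450517: f=1.796001 → u ← -1.450517 + 0.2·1.796001 = -1.091317
u(1) ≈ -1.0913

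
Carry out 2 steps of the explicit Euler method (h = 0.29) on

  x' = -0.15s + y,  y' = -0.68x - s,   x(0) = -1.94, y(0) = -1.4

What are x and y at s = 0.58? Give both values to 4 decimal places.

-2.6537, -0.6389

Euler on (x,y): x_{n+1} = x_n + h·x', y_{n+1} = y_n + h·y'.
0.000000: (-1.940000, -1.400000); f=(-1.400000, 1.319200) → (-2.346000, -1.017432)
0.290000: (-2.346000, -1.017432); f=(-1.060932, 1.305280) → (-2.653670, -0.638901)
(x(0.58), y(0.58)) ≈ (-2.6537, -0.6389)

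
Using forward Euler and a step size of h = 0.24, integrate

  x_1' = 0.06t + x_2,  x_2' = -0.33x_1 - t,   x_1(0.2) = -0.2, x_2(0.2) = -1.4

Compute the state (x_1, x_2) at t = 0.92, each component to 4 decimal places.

-1.2196, -1.5898

Euler on (x_1,x_2): x_1_{n+1} = x_1_n + h·x_1', x_2_{n+1} = x_2_n + h·x_2'.
0.200000: (-0.200000, -1.400000); f=(-1.388000, -0.134000) → (-0.533120, -1.432160)
0.440000: (-0.533120, -1.432160); f=(-1.405760, -0.264070) → (-0.870502, -1.495537)
0.680000: (-0.870502, -1.495537); f=(-1.454737, -0.392734) → (-1.219639, -1.589793)
(x_1(0.92), x_2(0.92)) ≈ (-1.2196, -1.5898)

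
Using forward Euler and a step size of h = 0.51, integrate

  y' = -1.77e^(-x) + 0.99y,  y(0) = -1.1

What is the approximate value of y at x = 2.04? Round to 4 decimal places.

Euler: y_{n+1} = y_n + h·f(x_n, y_n).
x=0.000000, y=-1.100000: f=-2.859000 → y ← -1.100000 + 0.51·(-2.859000) = -2.558090
x=0.510000, y=-2.558090: f=-3.595386 → y ← -2.558090 + 0.51·(-3.595386) = -4.391737
x=1.020000, y=-4.391737: f=-4.986073 → y ← -4.391737 + 0.51·(-4.986073) = -6.934634
x=1.530000, y=-6.934634: f=-7.248556 → y ← -6.934634 + 0.51·(-7.248556) = -10.631398
y(2.04) ≈ -10.6314

-10.6314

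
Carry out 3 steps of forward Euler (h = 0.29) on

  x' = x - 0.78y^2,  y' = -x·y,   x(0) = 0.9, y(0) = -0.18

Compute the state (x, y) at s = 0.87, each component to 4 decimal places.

1.9129, -0.0504

Euler on (x,y): x_{n+1} = x_n + h·x', y_{n+1} = y_n + h·y'.
0.000000: (0.900000, -0.180000); f=(0.874728, 0.162000) → (1.153671, -0.133020)
0.290000: (1.153671, -0.133020); f=(1.139870, 0.153461) → (1.484233, -0.088516)
0.580000: (1.484233, -0.088516); f=(1.478122, 0.131379) → (1.912889, -0.050416)
(x(0.87), y(0.87)) ≈ (1.9129, -0.0504)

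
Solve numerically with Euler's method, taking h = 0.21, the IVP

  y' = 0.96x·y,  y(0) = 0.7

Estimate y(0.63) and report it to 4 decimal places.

Euler: y_{n+1} = y_n + h·f(x_n, y_n).
x=0.000000, y=0.700000: f=0.000000 → y ← 0.700000 + 0.21·0.000000 = 0.700000
x=0.210000, y=0.700000: f=0.141120 → y ← 0.700000 + 0.21·0.141120 = 0.729635
x=0.420000, y=0.729635: f=0.294189 → y ← 0.729635 + 0.21·0.294189 = 0.791415
y(0.63) ≈ 0.7914

0.7914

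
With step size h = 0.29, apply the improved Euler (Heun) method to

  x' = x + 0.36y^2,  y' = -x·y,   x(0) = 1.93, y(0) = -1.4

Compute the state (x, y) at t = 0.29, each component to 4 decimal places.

Heun on (x,y): k1 = f(t_n, state_n); k2 = f(t_n + h, state_n + h·k1); state_{n+1} = state_n + (h/2)·(k1 + k2).
0.000000: (1.930000, -1.400000)
  k1 = (2.635600, 2.702000)
  predictor → (2.694324, -0.616420)
  k2 = (2.831115, 1.660835)
  → (2.722674, -0.767389)
(x(0.29), y(0.29)) ≈ (2.7227, -0.7674)

2.7227, -0.7674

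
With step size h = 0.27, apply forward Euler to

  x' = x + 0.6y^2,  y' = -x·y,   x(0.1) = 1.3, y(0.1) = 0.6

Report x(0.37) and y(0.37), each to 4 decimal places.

Euler on (x,y): x_{n+1} = x_n + h·x', y_{n+1} = y_n + h·y'.
0.100000: (1.300000, 0.600000); f=(1.516000, -0.780000) → (1.709320, 0.389400)
(x(0.37), y(0.37)) ≈ (1.7093, 0.3894)

1.7093, 0.3894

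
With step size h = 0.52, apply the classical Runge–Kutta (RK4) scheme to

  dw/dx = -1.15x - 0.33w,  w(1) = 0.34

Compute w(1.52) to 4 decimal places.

RK4: k1 = f(x_n, w_n); k2 = f(x_n + h/2, w_n + (h/2)·k1); k3 = f(x_n + h/2, w_n + (h/2)·k2); k4 = f(x_n + h, w_n + h·k3); w_{n+1} = w_n + (h/6)·(k1 + 2k2 + 2k3 + k4).
x=1.000000, w=0.340000:
  k1 = f(1.000000, 0.340000) = -1.262200
  k2 = f(1.260000, 0.011828) = -1.452903
  k3 = f(1.260000, -0.037755) = -1.436541
  k4 = f(1.520000, -0.407001) = -1.613690
  w ← 0.340000 + (0.52/6)·(k1 + 2k2 + 2k3 + k4) = -0.410081
w(1.52) ≈ -0.4101

-0.4101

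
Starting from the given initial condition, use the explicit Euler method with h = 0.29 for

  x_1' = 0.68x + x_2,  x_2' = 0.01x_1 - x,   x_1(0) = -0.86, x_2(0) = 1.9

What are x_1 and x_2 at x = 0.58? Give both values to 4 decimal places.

0.2985, 1.8125

Euler on (x_1,x_2): x_1_{n+1} = x_1_n + h·x_1', x_2_{n+1} = x_2_n + h·x_2'.
0.000000: (-0.860000, 1.900000); f=(1.900000, -0.008600) → (-0.309000, 1.897506)
0.290000: (-0.309000, 1.897506); f=(2.094706, -0.293090) → (0.298465, 1.812510)
(x_1(0.58), x_2(0.58)) ≈ (0.2985, 1.8125)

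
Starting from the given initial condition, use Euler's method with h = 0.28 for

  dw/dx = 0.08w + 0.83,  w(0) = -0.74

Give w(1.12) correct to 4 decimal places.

0.1527

Euler: w_{n+1} = w_n + h·f(x_n, w_n).
x=0.000000, w=-0.740000: f=0.770800 → w ← -0.740000 + 0.28·0.770800 = -0.524176
x=0.280000, w=-0.524176: f=0.788066 → w ← -0.524176 + 0.28·0.788066 = -0.303518
x=0.560000, w=-0.303518: f=0.805719 → w ← -0.303518 + 0.28·0.805719 = -0.077916
x=0.840000, w=-0.077916: f=0.823767 → w ← -0.077916 + 0.28·0.823767 = 0.152738
w(1.12) ≈ 0.1527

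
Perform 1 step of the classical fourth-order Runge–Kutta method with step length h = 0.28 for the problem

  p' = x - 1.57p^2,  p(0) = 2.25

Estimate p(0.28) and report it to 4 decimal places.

RK4: k1 = f(x_n, p_n); k2 = f(x_n + h/2, p_n + (h/2)·k1); k3 = f(x_n + h/2, p_n + (h/2)·k2); k4 = f(x_n + h, p_n + h·k3); p_{n+1} = p_n + (h/6)·(k1 + 2k2 + 2k3 + k4).
x=0.000000, p=2.250000:
  k1 = f(0.000000, 2.250000) = -7.948125
  k2 = f(0.140000, 1.137262) = -1.890585
  k3 = f(0.140000, 1.985318) = -6.048136
  k4 = f(0.280000, 0.556522) = -0.206255
  p ← 2.250000 + (0.28/6)·(k1 + 2k2 + 2k3 + k4) = 1.128515
p(0.28) ≈ 1.1285

1.1285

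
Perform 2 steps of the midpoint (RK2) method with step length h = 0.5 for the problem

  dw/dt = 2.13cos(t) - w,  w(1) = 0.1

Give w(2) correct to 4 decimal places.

-0.0496

Midpoint: k1 = f(t_n, w_n); k2 = f(t_n + h/2, w_n + (h/2)·k1); w_{n+1} = w_n + h·k2.
t=1.000000, w=0.100000:
  k1 = f(1.000000, 0.100000) = 1.050844
  k2 = f(1.250000, 0.362711) = 0.308926
  w ← 0.100000 + 0.5·0.308926 = 0.254463
t=1.500000, w=0.254463:
  k1 = f(1.500000, 0.254463) = -0.103793
  k2 = f(1.750000, 0.228515) = -0.608179
  w ← 0.254463 + 0.5·(-0.608179) = -0.049627
w(2) ≈ -0.0496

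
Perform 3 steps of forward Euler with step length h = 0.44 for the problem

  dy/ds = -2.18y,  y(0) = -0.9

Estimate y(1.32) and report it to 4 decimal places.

Euler: y_{n+1} = y_n + h·f(s_n, y_n).
s=0.000000, y=-0.900000: f=1.962000 → y ← -0.900000 + 0.44·1.962000 = -0.036720
s=0.440000, y=-0.036720: f=0.080050 → y ← -0.036720 + 0.44·0.080050 = -0.001498
s=0.880000, y=-0.001498: f=0.003266 → y ← -0.001498 + 0.44·0.003266 = -0.000061
y(1.32) ≈ -0.0001

-0.0001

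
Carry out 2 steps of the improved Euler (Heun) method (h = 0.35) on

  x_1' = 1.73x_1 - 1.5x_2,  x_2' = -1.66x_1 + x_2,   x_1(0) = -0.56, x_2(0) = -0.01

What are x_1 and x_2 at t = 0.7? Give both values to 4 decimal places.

Heun on (x_1,x_2): k1 = f(t_n, state_n); k2 = f(t_n + h, state_n + h·k1); state_{n+1} = state_n + (h/2)·(k1 + k2).
0.000000: (-0.560000, -0.010000)
  k1 = (-0.953800, 0.919600)
  predictor → (-0.893830, 0.311860)
  k2 = (-2.014116, 1.795618)
  → (-1.079385, 0.465163)
0.350000: (-1.079385, 0.465163)
  k1 = (-2.565081, 2.256943)
  predictor → (-1.977164, 1.255093)
  k2 = (-5.303133, 4.537185)
  → (-2.456323, 1.654135)
(x_1(0.7), x_2(0.7)) ≈ (-2.4563, 1.6541)

-2.4563, 1.6541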